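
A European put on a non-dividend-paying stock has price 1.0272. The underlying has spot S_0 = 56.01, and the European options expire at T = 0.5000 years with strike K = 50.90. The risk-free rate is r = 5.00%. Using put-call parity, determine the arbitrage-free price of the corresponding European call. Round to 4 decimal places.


Put-call parity: C - P = S_0 * exp(-qT) - K * exp(-rT).
S_0 * exp(-qT) = 56.0100 * 1.00000000 = 56.01000000
K * exp(-rT) = 50.9000 * 0.97530991 = 49.64327452
C = P + S*exp(-qT) - K*exp(-rT)
C = 1.0272 + 56.01000000 - 49.64327452 = 7.3939

Answer: Call price = 7.3939


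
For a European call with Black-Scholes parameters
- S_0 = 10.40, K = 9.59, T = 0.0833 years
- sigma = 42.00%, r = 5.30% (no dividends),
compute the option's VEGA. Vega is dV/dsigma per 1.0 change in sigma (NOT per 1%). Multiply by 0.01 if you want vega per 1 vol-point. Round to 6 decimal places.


d1 = 0.7659413404; d2 = 0.6447220350
phi(d1) = 0.2975206628; exp(-qT) = 1.0000000000; exp(-rT) = 0.9955948313
Vega = S * exp(-qT) * phi(d1) * sqrt(T) = 10.4000 * 1.0000000000 * 0.2975206628 * 0.2886173938 = 0.893044

Answer: Vega = 0.893044


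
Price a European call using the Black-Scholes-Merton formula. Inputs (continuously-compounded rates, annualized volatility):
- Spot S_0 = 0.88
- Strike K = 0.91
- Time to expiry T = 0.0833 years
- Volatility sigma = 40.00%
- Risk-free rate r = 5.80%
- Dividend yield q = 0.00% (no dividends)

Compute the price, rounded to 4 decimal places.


Answer: Price = 0.0296

Derivation:
d1 = (ln(S/K) + (r - q + 0.5*sigma^2) * T) / (sigma * sqrt(T)) = -0.19080011
d2 = d1 - sigma * sqrt(T) = -0.30624707
exp(-rT) = 0.99518025; exp(-qT) = 1.00000000
C = S_0 * exp(-qT) * N(d1) - K * exp(-rT) * N(d2)
N(d1) = 0.42434110; N(d2) = 0.37970827
C = 0.8800 * 1.00000000 * 0.42434110 - 0.9100 * 0.99518025 * 0.37970827 = 0.0296


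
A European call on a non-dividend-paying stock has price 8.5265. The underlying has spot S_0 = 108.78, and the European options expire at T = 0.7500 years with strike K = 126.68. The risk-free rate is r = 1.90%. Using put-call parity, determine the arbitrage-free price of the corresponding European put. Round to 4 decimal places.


Put-call parity: C - P = S_0 * exp(-qT) - K * exp(-rT).
S_0 * exp(-qT) = 108.7800 * 1.00000000 = 108.78000000
K * exp(-rT) = 126.6800 * 0.98585105 = 124.88761110
P = C - S*exp(-qT) + K*exp(-rT)
P = 8.5265 - 108.78000000 + 124.88761110 = 24.6341

Answer: Put price = 24.6341


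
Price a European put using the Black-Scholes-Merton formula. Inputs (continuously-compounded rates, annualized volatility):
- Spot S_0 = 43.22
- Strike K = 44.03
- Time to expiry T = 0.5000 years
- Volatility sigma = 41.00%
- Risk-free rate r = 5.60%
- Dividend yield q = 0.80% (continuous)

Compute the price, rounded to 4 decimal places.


Answer: Price = 4.8323

Derivation:
d1 = (ln(S/K) + (r - q + 0.5*sigma^2) * T) / (sigma * sqrt(T)) = 0.16369395
d2 = d1 - sigma * sqrt(T) = -0.12621983
exp(-rT) = 0.97238837; exp(-qT) = 0.99600799
P = K * exp(-rT) * N(-d2) - S_0 * exp(-qT) * N(-d1)
N(-d1) = 0.43498604; N(-d2) = 0.55022104
P = 44.0300 * 0.97238837 * 0.55022104 - 43.2200 * 0.99600799 * 0.43498604 = 4.8323


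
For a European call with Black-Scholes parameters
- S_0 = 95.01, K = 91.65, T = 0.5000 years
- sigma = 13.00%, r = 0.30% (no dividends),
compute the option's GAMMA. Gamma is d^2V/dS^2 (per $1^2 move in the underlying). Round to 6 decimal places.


d1 = 0.4539644565; d2 = 0.3620405750
phi(d1) = 0.3598815257; exp(-qT) = 1.0000000000; exp(-rT) = 0.9985011244
Gamma = exp(-qT) * phi(d1) / (S * sigma * sqrt(T)) = 1.0000000000 * 0.3598815257 / (95.0100 * 0.1300 * 0.7071067812) = 0.041206

Answer: Gamma = 0.041206


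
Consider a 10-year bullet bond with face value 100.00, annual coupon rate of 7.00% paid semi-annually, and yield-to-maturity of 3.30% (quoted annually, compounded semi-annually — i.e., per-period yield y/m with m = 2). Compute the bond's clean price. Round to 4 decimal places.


Answer: Price = 131.2973

Derivation:
Coupon per period c = face * coupon_rate / m = 3.500000
Periods per year m = 2; per-period yield y/m = 0.016500
Number of cashflows N = 20
Cashflows (t years, CF_t, discount factor 1/(1+y/m)^(m*t), PV):
  t = 0.5000: CF_t = 3.500000, DF = 0.983768, PV = 3.443187
  t = 1.0000: CF_t = 3.500000, DF = 0.967799, PV = 3.387297
  t = 1.5000: CF_t = 3.500000, DF = 0.952090, PV = 3.332314
  t = 2.0000: CF_t = 3.500000, DF = 0.936635, PV = 3.278223
  t = 2.5000: CF_t = 3.500000, DF = 0.921432, PV = 3.225010
  t = 3.0000: CF_t = 3.500000, DF = 0.906475, PV = 3.172662
  t = 3.5000: CF_t = 3.500000, DF = 0.891761, PV = 3.121162
  t = 4.0000: CF_t = 3.500000, DF = 0.877285, PV = 3.070499
  t = 4.5000: CF_t = 3.500000, DF = 0.863045, PV = 3.020658
  t = 5.0000: CF_t = 3.500000, DF = 0.849036, PV = 2.971626
  t = 5.5000: CF_t = 3.500000, DF = 0.835254, PV = 2.923391
  t = 6.0000: CF_t = 3.500000, DF = 0.821696, PV = 2.875938
  t = 6.5000: CF_t = 3.500000, DF = 0.808359, PV = 2.829255
  t = 7.0000: CF_t = 3.500000, DF = 0.795237, PV = 2.783330
  t = 7.5000: CF_t = 3.500000, DF = 0.782329, PV = 2.738150
  t = 8.0000: CF_t = 3.500000, DF = 0.769630, PV = 2.693704
  t = 8.5000: CF_t = 3.500000, DF = 0.757137, PV = 2.649980
  t = 9.0000: CF_t = 3.500000, DF = 0.744847, PV = 2.606965
  t = 9.5000: CF_t = 3.500000, DF = 0.732757, PV = 2.564648
  t = 10.0000: CF_t = 103.500000, DF = 0.720862, PV = 74.609253
Price P = sum_t PV_t = 131.297252


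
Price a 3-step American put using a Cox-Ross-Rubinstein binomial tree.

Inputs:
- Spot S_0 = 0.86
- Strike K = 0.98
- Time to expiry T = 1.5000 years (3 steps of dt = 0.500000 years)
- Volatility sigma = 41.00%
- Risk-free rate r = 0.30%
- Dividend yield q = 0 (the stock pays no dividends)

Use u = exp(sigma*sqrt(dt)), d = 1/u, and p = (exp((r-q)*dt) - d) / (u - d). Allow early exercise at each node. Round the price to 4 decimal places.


dt = T/N = 0.500000
u = exp(sigma*sqrt(dt)) = 1.336312; d = 1/u = 0.748328
p = (exp((r-q)*dt) - d) / (u - d) = 0.430578
Discount per step: exp(-r*dt) = 0.998501
Stock lattice S(k, i) with i counting down-moves:
  k=0: S(0,0) = 0.8600
  k=1: S(1,0) = 1.1492; S(1,1) = 0.6436
  k=2: S(2,0) = 1.5357; S(2,1) = 0.8600; S(2,2) = 0.4816
  k=3: S(3,0) = 2.0522; S(3,1) = 1.1492; S(3,2) = 0.6436; S(3,3) = 0.3604
Terminal payoffs V(N, i) = max(K - S_T, 0):
  V(3,0) = 0.000000; V(3,1) = 0.000000; V(3,2) = 0.336438; V(3,3) = 0.619608
Backward induction: V(k, i) = exp(-r*dt) * [p * V(k+1, i) + (1-p) * V(k+1, i+1)]; then take max(V_cont, immediate exercise) for American.
  V(2,0) = exp(-r*dt) * [p*0.000000 + (1-p)*0.000000] = 0.000000; exercise = 0.000000; V(2,0) = max -> 0.000000
  V(2,1) = exp(-r*dt) * [p*0.000000 + (1-p)*0.336438] = 0.191288; exercise = 0.120000; V(2,1) = max -> 0.191288
  V(2,2) = exp(-r*dt) * [p*0.336438 + (1-p)*0.619608] = 0.496935; exercise = 0.498404; V(2,2) = max -> 0.498404
  V(1,0) = exp(-r*dt) * [p*0.000000 + (1-p)*0.191288] = 0.108760; exercise = 0.000000; V(1,0) = max -> 0.108760
  V(1,1) = exp(-r*dt) * [p*0.191288 + (1-p)*0.498404] = 0.365618; exercise = 0.336438; V(1,1) = max -> 0.365618
  V(0,0) = exp(-r*dt) * [p*0.108760 + (1-p)*0.365618] = 0.254638; exercise = 0.120000; V(0,0) = max -> 0.254638

Answer: Price = V(0,0) = 0.2546


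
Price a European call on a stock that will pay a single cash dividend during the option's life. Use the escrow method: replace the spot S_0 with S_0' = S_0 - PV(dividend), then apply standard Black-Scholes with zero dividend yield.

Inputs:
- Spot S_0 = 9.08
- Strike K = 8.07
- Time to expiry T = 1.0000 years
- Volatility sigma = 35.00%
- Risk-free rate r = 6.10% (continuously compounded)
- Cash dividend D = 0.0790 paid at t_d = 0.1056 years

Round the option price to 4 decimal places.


Answer: Price = 1.9891

Derivation:
PV(D) = D * exp(-r * t_d) = 0.0790 * 0.99357910 = 0.07849275
S_0' = S_0 - PV(D) = 9.0800 - 0.07849275 = 9.00150725
d1 = (ln(S_0'/K) + (r + sigma^2/2)*T) / (sigma*sqrt(T)) = 0.66139587
d2 = d1 - sigma*sqrt(T) = 0.31139587
exp(-rT) = 0.94082324
N(d1) = 0.74582076; N(d2) = 0.62225015
C = S_0' * N(d1) - K * exp(-rT) * N(d2) = 9.00150725 * 0.74582076 - 8.0700 * 0.94082324 * 0.62225015 = 1.9891


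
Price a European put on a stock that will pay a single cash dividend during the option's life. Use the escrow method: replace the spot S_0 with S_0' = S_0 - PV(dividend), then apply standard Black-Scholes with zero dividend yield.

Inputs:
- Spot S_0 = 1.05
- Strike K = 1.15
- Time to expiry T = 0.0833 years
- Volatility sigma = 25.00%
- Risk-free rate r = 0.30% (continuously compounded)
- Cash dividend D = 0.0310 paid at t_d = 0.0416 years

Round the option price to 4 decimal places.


PV(D) = D * exp(-r * t_d) = 0.0310 * 0.99987521 = 0.03099613
S_0' = S_0 - PV(D) = 1.0500 - 0.03099613 = 1.01900387
d1 = (ln(S_0'/K) + (r + sigma^2/2)*T) / (sigma*sqrt(T)) = -1.63653847
d2 = d1 - sigma*sqrt(T) = -1.70869281
exp(-rT) = 0.99975013
N(-d1) = 0.94913653; N(-d2) = 0.95624607
P = K * exp(-rT) * N(-d2) - S_0' * N(-d1) = 1.1500 * 0.99975013 * 0.95624607 - 1.01900387 * 0.94913653 = 0.1322

Answer: Price = 0.1322


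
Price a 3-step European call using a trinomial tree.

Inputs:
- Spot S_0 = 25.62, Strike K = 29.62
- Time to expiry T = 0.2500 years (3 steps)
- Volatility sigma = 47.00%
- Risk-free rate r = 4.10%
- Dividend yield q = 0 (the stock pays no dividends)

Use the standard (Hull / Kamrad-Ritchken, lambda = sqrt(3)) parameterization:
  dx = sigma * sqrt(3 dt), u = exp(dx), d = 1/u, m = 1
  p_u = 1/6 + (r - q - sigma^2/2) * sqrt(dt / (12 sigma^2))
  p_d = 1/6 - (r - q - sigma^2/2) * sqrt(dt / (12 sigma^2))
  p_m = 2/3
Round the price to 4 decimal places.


Answer: Price = V(0,0) = 1.2203

Derivation:
dt = T/N = 0.083333; dx = sigma*sqrt(3*dt) = 0.235000
u = exp(dx) = 1.264909; d = 1/u = 0.790571
p_u = 0.154353, p_m = 0.666667, p_d = 0.178980
Discount per step: exp(-r*dt) = 0.996589
Stock lattice S(k, j) with j the centered position index:
  k=0: S(0,+0) = 25.6200
  k=1: S(1,-1) = 20.2544; S(1,+0) = 25.6200; S(1,+1) = 32.4070
  k=2: S(2,-2) = 16.0126; S(2,-1) = 20.2544; S(2,+0) = 25.6200; S(2,+1) = 32.4070; S(2,+2) = 40.9919
  k=3: S(3,-3) = 12.6591; S(3,-2) = 16.0126; S(3,-1) = 20.2544; S(3,+0) = 25.6200; S(3,+1) = 32.4070; S(3,+2) = 40.9919; S(3,+3) = 51.8510
Terminal payoffs V(N, j) = max(S_T - K, 0):
  V(3,-3) = 0.000000; V(3,-2) = 0.000000; V(3,-1) = 0.000000; V(3,+0) = 0.000000; V(3,+1) = 2.786963; V(3,+2) = 11.371851; V(3,+3) = 22.230952
Backward induction: V(k, j) = exp(-r*dt) * [p_u * V(k+1, j+1) + p_m * V(k+1, j) + p_d * V(k+1, j-1)]
  V(2,-2) = exp(-r*dt) * [p_u*0.000000 + p_m*0.000000 + p_d*0.000000] = 0.000000
  V(2,-1) = exp(-r*dt) * [p_u*0.000000 + p_m*0.000000 + p_d*0.000000] = 0.000000
  V(2,+0) = exp(-r*dt) * [p_u*2.786963 + p_m*0.000000 + p_d*0.000000] = 0.428708
  V(2,+1) = exp(-r*dt) * [p_u*11.371851 + p_m*2.786963 + p_d*0.000000] = 3.600928
  V(2,+2) = exp(-r*dt) * [p_u*22.230952 + p_m*11.371851 + p_d*2.786963] = 11.472193
  V(1,-1) = exp(-r*dt) * [p_u*0.428708 + p_m*0.000000 + p_d*0.000000] = 0.065947
  V(1,+0) = exp(-r*dt) * [p_u*3.600928 + p_m*0.428708 + p_d*0.000000] = 0.838748
  V(1,+1) = exp(-r*dt) * [p_u*11.472193 + p_m*3.600928 + p_d*0.428708] = 4.233625
  V(0,+0) = exp(-r*dt) * [p_u*4.233625 + p_m*0.838748 + p_d*0.065947] = 1.220264


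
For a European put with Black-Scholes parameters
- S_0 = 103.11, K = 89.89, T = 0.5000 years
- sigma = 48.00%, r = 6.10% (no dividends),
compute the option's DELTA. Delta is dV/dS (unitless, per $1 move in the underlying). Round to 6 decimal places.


Answer: Delta = -0.253401

Derivation:
d1 = 0.6638250077; d2 = 0.3244137527
phi(d1) = 0.3200524618; exp(-qT) = 1.0000000000; exp(-rT) = 0.9699604321
N(-d1) = 0.2534011590
Delta = -exp(-qT) * N(-d1) = -1.0000000000 * 0.2534011590 = -0.253401


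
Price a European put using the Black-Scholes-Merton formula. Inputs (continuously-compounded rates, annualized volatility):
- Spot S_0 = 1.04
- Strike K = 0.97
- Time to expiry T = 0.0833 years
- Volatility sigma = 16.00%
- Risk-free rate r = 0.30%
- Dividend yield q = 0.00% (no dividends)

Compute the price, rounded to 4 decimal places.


d1 = (ln(S/K) + (r - q + 0.5*sigma^2) * T) / (sigma * sqrt(T)) = 1.53741732
d2 = d1 - sigma * sqrt(T) = 1.49123853
exp(-rT) = 0.99975013; exp(-qT) = 1.00000000
P = K * exp(-rT) * N(-d2) - S_0 * exp(-qT) * N(-d1)
N(-d1) = 0.06209557; N(-d2) = 0.06794944
P = 0.9700 * 0.99975013 * 0.06794944 - 1.0400 * 1.00000000 * 0.06209557 = 0.0013

Answer: Price = 0.0013


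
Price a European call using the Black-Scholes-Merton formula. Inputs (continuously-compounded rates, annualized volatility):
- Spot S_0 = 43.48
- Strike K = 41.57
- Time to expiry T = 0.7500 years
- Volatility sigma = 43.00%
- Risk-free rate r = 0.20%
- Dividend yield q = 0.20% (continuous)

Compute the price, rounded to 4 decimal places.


Answer: Price = 7.2705

Derivation:
d1 = (ln(S/K) + (r - q + 0.5*sigma^2) * T) / (sigma * sqrt(T)) = 0.30682759
d2 = d1 - sigma * sqrt(T) = -0.06556334
exp(-rT) = 0.99850112; exp(-qT) = 0.99850112
C = S_0 * exp(-qT) * N(d1) - K * exp(-rT) * N(d2)
N(d1) = 0.62051270; N(d2) = 0.47386274
C = 43.4800 * 0.99850112 * 0.62051270 - 41.5700 * 0.99850112 * 0.47386274 = 7.2705


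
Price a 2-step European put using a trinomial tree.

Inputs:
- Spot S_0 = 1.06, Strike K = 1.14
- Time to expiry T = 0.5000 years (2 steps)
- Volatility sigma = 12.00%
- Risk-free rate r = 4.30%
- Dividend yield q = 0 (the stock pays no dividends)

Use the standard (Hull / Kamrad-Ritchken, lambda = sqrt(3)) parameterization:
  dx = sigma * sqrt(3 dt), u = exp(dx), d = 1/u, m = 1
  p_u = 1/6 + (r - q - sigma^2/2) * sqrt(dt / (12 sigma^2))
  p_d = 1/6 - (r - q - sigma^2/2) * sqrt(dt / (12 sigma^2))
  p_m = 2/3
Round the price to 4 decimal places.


Answer: Price = V(0,0) = 0.0728

Derivation:
dt = T/N = 0.250000; dx = sigma*sqrt(3*dt) = 0.103923
u = exp(dx) = 1.109515; d = 1/u = 0.901295
p_u = 0.209727, p_m = 0.666667, p_d = 0.123606
Discount per step: exp(-r*dt) = 0.989308
Stock lattice S(k, j) with j the centered position index:
  k=0: S(0,+0) = 1.0600
  k=1: S(1,-1) = 0.9554; S(1,+0) = 1.0600; S(1,+1) = 1.1761
  k=2: S(2,-2) = 0.8611; S(2,-1) = 0.9554; S(2,+0) = 1.0600; S(2,+1) = 1.1761; S(2,+2) = 1.3049
Terminal payoffs V(N, j) = max(K - S_T, 0):
  V(2,-2) = 0.278928; V(2,-1) = 0.184628; V(2,+0) = 0.080000; V(2,+1) = 0.000000; V(2,+2) = 0.000000
Backward induction: V(k, j) = exp(-r*dt) * [p_u * V(k+1, j+1) + p_m * V(k+1, j) + p_d * V(k+1, j-1)]
  V(1,-1) = exp(-r*dt) * [p_u*0.080000 + p_m*0.184628 + p_d*0.278928] = 0.172476
  V(1,+0) = exp(-r*dt) * [p_u*0.000000 + p_m*0.080000 + p_d*0.184628] = 0.075340
  V(1,+1) = exp(-r*dt) * [p_u*0.000000 + p_m*0.000000 + p_d*0.080000] = 0.009783
  V(0,+0) = exp(-r*dt) * [p_u*0.009783 + p_m*0.075340 + p_d*0.172476] = 0.072811


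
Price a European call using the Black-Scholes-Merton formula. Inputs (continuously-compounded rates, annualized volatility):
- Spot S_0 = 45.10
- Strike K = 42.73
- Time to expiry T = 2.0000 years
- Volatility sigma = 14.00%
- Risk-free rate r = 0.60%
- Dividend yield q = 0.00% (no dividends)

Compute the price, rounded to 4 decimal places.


d1 = (ln(S/K) + (r - q + 0.5*sigma^2) * T) / (sigma * sqrt(T)) = 0.43224931
d2 = d1 - sigma * sqrt(T) = 0.23425941
exp(-rT) = 0.98807171; exp(-qT) = 1.00000000
C = S_0 * exp(-qT) * N(d1) - K * exp(-rT) * N(d2)
N(d1) = 0.66721989; N(d2) = 0.59260820
C = 45.1000 * 1.00000000 * 0.66721989 - 42.7300 * 0.98807171 * 0.59260820 = 5.0715

Answer: Price = 5.0715


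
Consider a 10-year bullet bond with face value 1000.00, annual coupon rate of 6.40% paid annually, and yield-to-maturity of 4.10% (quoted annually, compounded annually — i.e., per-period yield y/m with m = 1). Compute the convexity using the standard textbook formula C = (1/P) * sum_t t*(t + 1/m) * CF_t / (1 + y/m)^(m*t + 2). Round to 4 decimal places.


Coupon per period c = face * coupon_rate / m = 64.000000
Periods per year m = 1; per-period yield y/m = 0.041000
Number of cashflows N = 10
Cashflows (t years, CF_t, discount factor 1/(1+y/m)^(m*t), PV):
  t = 1.0000: CF_t = 64.000000, DF = 0.960615, PV = 61.479347
  t = 2.0000: CF_t = 64.000000, DF = 0.922781, PV = 59.057970
  t = 3.0000: CF_t = 64.000000, DF = 0.886437, PV = 56.731960
  t = 4.0000: CF_t = 64.000000, DF = 0.851524, PV = 54.497560
  t = 5.0000: CF_t = 64.000000, DF = 0.817987, PV = 52.351162
  t = 6.0000: CF_t = 64.000000, DF = 0.785770, PV = 50.289301
  t = 7.0000: CF_t = 64.000000, DF = 0.754823, PV = 48.308646
  t = 8.0000: CF_t = 64.000000, DF = 0.725094, PV = 46.406000
  t = 9.0000: CF_t = 64.000000, DF = 0.696536, PV = 44.578290
  t = 10.0000: CF_t = 1064.000000, DF = 0.669103, PV = 711.925146
Price P = sum_t PV_t = 1185.625382
Convexity numerator sum_t t*(t + 1/m) * CF_t / (1+y/m)^(m*t + 2):
  t = 1.0000: term = 113.463919
  t = 2.0000: term = 326.985358
  t = 3.0000: term = 628.213945
  t = 4.0000: term = 1005.786015
  t = 5.0000: term = 1449.259387
  t = 6.0000: term = 1949.052010
  t = 7.0000: term = 2496.384259
  t = 8.0000: term = 3083.224692
  t = 9.0000: term = 3702.239063
  t = 10.0000: term = 72264.592659
Convexity = (1/P) * sum = 87019.201307 / 1185.625382 = 73.395191

Answer: Convexity = 73.3952


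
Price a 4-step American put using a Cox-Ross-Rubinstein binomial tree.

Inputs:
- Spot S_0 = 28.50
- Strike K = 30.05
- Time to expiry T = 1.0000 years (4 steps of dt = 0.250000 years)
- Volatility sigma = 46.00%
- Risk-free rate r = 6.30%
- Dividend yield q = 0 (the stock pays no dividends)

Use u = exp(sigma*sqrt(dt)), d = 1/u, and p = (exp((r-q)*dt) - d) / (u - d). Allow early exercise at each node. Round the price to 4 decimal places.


dt = T/N = 0.250000
u = exp(sigma*sqrt(dt)) = 1.258600; d = 1/u = 0.794534
p = (exp((r-q)*dt) - d) / (u - d) = 0.476960
Discount per step: exp(-r*dt) = 0.984373
Stock lattice S(k, i) with i counting down-moves:
  k=0: S(0,0) = 28.5000
  k=1: S(1,0) = 35.8701; S(1,1) = 22.6442
  k=2: S(2,0) = 45.1461; S(2,1) = 28.5000; S(2,2) = 17.9916
  k=3: S(3,0) = 56.8209; S(3,1) = 35.8701; S(3,2) = 22.6442; S(3,3) = 14.2949
  k=4: S(4,0) = 71.5148; S(4,1) = 45.1461; S(4,2) = 28.5000; S(4,3) = 17.9916; S(4,4) = 11.3578
Terminal payoffs V(N, i) = max(K - S_T, 0):
  V(4,0) = 0.000000; V(4,1) = 0.000000; V(4,2) = 1.550000; V(4,3) = 12.058416; V(4,4) = 18.692207
Backward induction: V(k, i) = exp(-r*dt) * [p * V(k+1, i) + (1-p) * V(k+1, i+1)]; then take max(V_cont, immediate exercise) for American.
  V(3,0) = exp(-r*dt) * [p*0.000000 + (1-p)*0.000000] = 0.000000; exercise = 0.000000; V(3,0) = max -> 0.000000
  V(3,1) = exp(-r*dt) * [p*0.000000 + (1-p)*1.550000] = 0.798043; exercise = 0.000000; V(3,1) = max -> 0.798043
  V(3,2) = exp(-r*dt) * [p*1.550000 + (1-p)*12.058416] = 6.936212; exercise = 7.405792; V(3,2) = max -> 7.405792
  V(3,3) = exp(-r*dt) * [p*12.058416 + (1-p)*18.692207] = 15.285502; exercise = 15.755082; V(3,3) = max -> 15.755082
  V(2,0) = exp(-r*dt) * [p*0.000000 + (1-p)*0.798043] = 0.410886; exercise = 0.000000; V(2,0) = max -> 0.410886
  V(2,1) = exp(-r*dt) * [p*0.798043 + (1-p)*7.405792] = 4.187683; exercise = 1.550000; V(2,1) = max -> 4.187683
  V(2,2) = exp(-r*dt) * [p*7.405792 + (1-p)*15.755082] = 11.588836; exercise = 12.058416; V(2,2) = max -> 12.058416
  V(1,0) = exp(-r*dt) * [p*0.410886 + (1-p)*4.187683] = 2.349012; exercise = 0.000000; V(1,0) = max -> 2.349012
  V(1,1) = exp(-r*dt) * [p*4.187683 + (1-p)*12.058416] = 8.174622; exercise = 7.405792; V(1,1) = max -> 8.174622
  V(0,0) = exp(-r*dt) * [p*2.349012 + (1-p)*8.174622] = 5.311718; exercise = 1.550000; V(0,0) = max -> 5.311718

Answer: Price = V(0,0) = 5.3117


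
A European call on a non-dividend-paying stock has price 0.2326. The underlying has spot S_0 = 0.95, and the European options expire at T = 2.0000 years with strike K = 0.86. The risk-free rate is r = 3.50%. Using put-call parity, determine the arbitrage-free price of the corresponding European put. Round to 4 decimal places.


Answer: Put price = 0.0845

Derivation:
Put-call parity: C - P = S_0 * exp(-qT) - K * exp(-rT).
S_0 * exp(-qT) = 0.9500 * 1.00000000 = 0.95000000
K * exp(-rT) = 0.8600 * 0.93239382 = 0.80185869
P = C - S*exp(-qT) + K*exp(-rT)
P = 0.2326 - 0.95000000 + 0.80185869 = 0.0845


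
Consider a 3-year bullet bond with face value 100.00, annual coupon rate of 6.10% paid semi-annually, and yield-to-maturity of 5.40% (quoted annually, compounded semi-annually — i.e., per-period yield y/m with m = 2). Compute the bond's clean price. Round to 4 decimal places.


Coupon per period c = face * coupon_rate / m = 3.050000
Periods per year m = 2; per-period yield y/m = 0.027000
Number of cashflows N = 6
Cashflows (t years, CF_t, discount factor 1/(1+y/m)^(m*t), PV):
  t = 0.5000: CF_t = 3.050000, DF = 0.973710, PV = 2.969815
  t = 1.0000: CF_t = 3.050000, DF = 0.948111, PV = 2.891738
  t = 1.5000: CF_t = 3.050000, DF = 0.923185, PV = 2.815714
  t = 2.0000: CF_t = 3.050000, DF = 0.898914, PV = 2.741688
  t = 2.5000: CF_t = 3.050000, DF = 0.875282, PV = 2.669609
  t = 3.0000: CF_t = 103.050000, DF = 0.852270, PV = 87.826451
Price P = sum_t PV_t = 101.915015

Answer: Price = 101.9150


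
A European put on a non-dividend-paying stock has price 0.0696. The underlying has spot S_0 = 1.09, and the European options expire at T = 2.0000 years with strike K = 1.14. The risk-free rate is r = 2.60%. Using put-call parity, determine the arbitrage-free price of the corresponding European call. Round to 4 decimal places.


Answer: Call price = 0.0774

Derivation:
Put-call parity: C - P = S_0 * exp(-qT) - K * exp(-rT).
S_0 * exp(-qT) = 1.0900 * 1.00000000 = 1.09000000
K * exp(-rT) = 1.1400 * 0.94932887 = 1.08223491
C = P + S*exp(-qT) - K*exp(-rT)
C = 0.0696 + 1.09000000 - 1.08223491 = 0.0774


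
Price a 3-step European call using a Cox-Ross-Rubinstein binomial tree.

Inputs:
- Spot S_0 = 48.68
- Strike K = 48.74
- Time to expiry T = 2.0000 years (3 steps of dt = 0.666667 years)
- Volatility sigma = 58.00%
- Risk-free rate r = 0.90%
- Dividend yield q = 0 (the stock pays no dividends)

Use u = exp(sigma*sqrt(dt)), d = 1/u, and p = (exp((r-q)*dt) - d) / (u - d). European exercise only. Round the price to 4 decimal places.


Answer: Price = V(0,0) = 16.9363

Derivation:
dt = T/N = 0.666667
u = exp(sigma*sqrt(dt)) = 1.605713; d = 1/u = 0.622776
p = (exp((r-q)*dt) - d) / (u - d) = 0.389895
Discount per step: exp(-r*dt) = 0.994018
Stock lattice S(k, i) with i counting down-moves:
  k=0: S(0,0) = 48.6800
  k=1: S(1,0) = 78.1661; S(1,1) = 30.3167
  k=2: S(2,0) = 125.5124; S(2,1) = 48.6800; S(2,2) = 18.8805
  k=3: S(3,0) = 201.5369; S(3,1) = 78.1661; S(3,2) = 30.3167; S(3,3) = 11.7584
Terminal payoffs V(N, i) = max(S_T - K, 0):
  V(3,0) = 152.796865; V(3,1) = 29.426118; V(3,2) = 0.000000; V(3,3) = 0.000000
Backward induction: V(k, i) = exp(-r*dt) * [p * V(k+1, i) + (1-p) * V(k+1, i+1)].
  V(2,0) = exp(-r*dt) * [p*152.796865 + (1-p)*29.426118] = 77.063932
  V(2,1) = exp(-r*dt) * [p*29.426118 + (1-p)*0.000000] = 11.404452
  V(2,2) = exp(-r*dt) * [p*0.000000 + (1-p)*0.000000] = 0.000000
  V(1,0) = exp(-r*dt) * [p*77.063932 + (1-p)*11.404452] = 36.783365
  V(1,1) = exp(-r*dt) * [p*11.404452 + (1-p)*0.000000] = 4.419935
  V(0,0) = exp(-r*dt) * [p*36.783365 + (1-p)*4.419935] = 16.936338


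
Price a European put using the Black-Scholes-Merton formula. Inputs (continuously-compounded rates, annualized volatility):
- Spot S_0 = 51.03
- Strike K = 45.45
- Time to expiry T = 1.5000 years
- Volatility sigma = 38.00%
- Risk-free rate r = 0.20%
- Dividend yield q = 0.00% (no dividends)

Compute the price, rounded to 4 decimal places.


Answer: Price = 6.2876

Derivation:
d1 = (ln(S/K) + (r - q + 0.5*sigma^2) * T) / (sigma * sqrt(T)) = 0.48796602
d2 = d1 - sigma * sqrt(T) = 0.02256297
exp(-rT) = 0.99700450; exp(-qT) = 1.00000000
P = K * exp(-rT) * N(-d2) - S_0 * exp(-qT) * N(-d1)
N(-d1) = 0.31278696; N(-d2) = 0.49099944
P = 45.4500 * 0.99700450 * 0.49099944 - 51.0300 * 1.00000000 * 0.31278696 = 6.2876


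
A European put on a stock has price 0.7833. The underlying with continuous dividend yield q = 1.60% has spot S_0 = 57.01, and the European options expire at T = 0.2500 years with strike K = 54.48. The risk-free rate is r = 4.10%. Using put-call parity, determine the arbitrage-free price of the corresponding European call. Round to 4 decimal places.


Put-call parity: C - P = S_0 * exp(-qT) - K * exp(-rT).
S_0 * exp(-qT) = 57.0100 * 0.99600799 = 56.78241547
K * exp(-rT) = 54.4800 * 0.98980235 = 53.92443215
C = P + S*exp(-qT) - K*exp(-rT)
C = 0.7833 + 56.78241547 - 53.92443215 = 3.6413

Answer: Call price = 3.6413


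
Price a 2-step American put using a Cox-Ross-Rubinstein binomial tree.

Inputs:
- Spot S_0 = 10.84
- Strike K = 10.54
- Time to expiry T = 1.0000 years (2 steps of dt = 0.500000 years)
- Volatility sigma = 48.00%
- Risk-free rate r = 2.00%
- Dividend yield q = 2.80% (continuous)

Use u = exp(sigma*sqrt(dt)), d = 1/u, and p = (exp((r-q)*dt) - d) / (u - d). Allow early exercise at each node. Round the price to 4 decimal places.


Answer: Price = V(0,0) = 1.7192

Derivation:
dt = T/N = 0.500000
u = exp(sigma*sqrt(dt)) = 1.404121; d = 1/u = 0.712189
p = (exp((r-q)*dt) - d) / (u - d) = 0.410183
Discount per step: exp(-r*dt) = 0.990050
Stock lattice S(k, i) with i counting down-moves:
  k=0: S(0,0) = 10.8400
  k=1: S(1,0) = 15.2207; S(1,1) = 7.7201
  k=2: S(2,0) = 21.3717; S(2,1) = 10.8400; S(2,2) = 5.4982
Terminal payoffs V(N, i) = max(K - S_T, 0):
  V(2,0) = 0.000000; V(2,1) = 0.000000; V(2,2) = 5.041802
Backward induction: V(k, i) = exp(-r*dt) * [p * V(k+1, i) + (1-p) * V(k+1, i+1)]; then take max(V_cont, immediate exercise) for American.
  V(1,0) = exp(-r*dt) * [p*0.000000 + (1-p)*0.000000] = 0.000000; exercise = 0.000000; V(1,0) = max -> 0.000000
  V(1,1) = exp(-r*dt) * [p*0.000000 + (1-p)*5.041802] = 2.944150; exercise = 2.819866; V(1,1) = max -> 2.944150
  V(0,0) = exp(-r*dt) * [p*0.000000 + (1-p)*2.944150] = 1.719231; exercise = 0.000000; V(0,0) = max -> 1.719231


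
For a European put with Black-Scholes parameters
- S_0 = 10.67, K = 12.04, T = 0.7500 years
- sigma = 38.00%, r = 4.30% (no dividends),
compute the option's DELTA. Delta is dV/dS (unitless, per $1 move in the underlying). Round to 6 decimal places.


Answer: Delta = -0.541624

Derivation:
d1 = -0.1045258464; d2 = -0.4336154998
phi(d1) = 0.3967688699; exp(-qT) = 1.0000000000; exp(-rT) = 0.9682644857
N(-d1) = 0.5416239709
Delta = -exp(-qT) * N(-d1) = -1.0000000000 * 0.5416239709 = -0.541624


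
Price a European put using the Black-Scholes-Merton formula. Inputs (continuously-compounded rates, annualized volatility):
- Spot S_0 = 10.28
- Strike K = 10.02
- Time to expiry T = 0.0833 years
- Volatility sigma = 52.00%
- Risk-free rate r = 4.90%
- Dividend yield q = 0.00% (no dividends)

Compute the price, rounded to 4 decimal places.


Answer: Price = 0.4673

Derivation:
d1 = (ln(S/K) + (r - q + 0.5*sigma^2) * T) / (sigma * sqrt(T)) = 0.27292603
d2 = d1 - sigma * sqrt(T) = 0.12284499
exp(-rT) = 0.99592662; exp(-qT) = 1.00000000
P = K * exp(-rT) * N(-d2) - S_0 * exp(-qT) * N(-d1)
N(-d1) = 0.39245504; N(-d2) = 0.45111492
P = 10.0200 * 0.99592662 * 0.45111492 - 10.2800 * 1.00000000 * 0.39245504 = 0.4673


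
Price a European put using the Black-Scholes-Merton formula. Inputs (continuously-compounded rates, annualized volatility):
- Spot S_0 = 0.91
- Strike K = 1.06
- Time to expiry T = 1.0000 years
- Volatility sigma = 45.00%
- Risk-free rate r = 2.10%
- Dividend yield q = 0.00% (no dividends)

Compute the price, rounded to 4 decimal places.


Answer: Price = 0.2446

Derivation:
d1 = (ln(S/K) + (r - q + 0.5*sigma^2) * T) / (sigma * sqrt(T)) = -0.06739908
d2 = d1 - sigma * sqrt(T) = -0.51739908
exp(-rT) = 0.97921896; exp(-qT) = 1.00000000
P = K * exp(-rT) * N(-d2) - S_0 * exp(-qT) * N(-d1)
N(-d1) = 0.52686800; N(-d2) = 0.69756120
P = 1.0600 * 0.97921896 * 0.69756120 - 0.9100 * 1.00000000 * 0.52686800 = 0.2446


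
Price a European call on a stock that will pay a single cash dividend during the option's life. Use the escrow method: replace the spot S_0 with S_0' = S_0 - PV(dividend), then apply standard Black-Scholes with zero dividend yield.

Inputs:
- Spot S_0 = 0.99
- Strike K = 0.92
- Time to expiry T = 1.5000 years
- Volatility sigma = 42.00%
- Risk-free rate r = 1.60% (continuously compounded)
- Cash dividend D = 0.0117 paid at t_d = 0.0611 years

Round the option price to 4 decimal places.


Answer: Price = 0.2331

Derivation:
PV(D) = D * exp(-r * t_d) = 0.0117 * 0.99902288 = 0.01168857
S_0' = S_0 - PV(D) = 0.9900 - 0.01168857 = 0.97831143
d1 = (ln(S_0'/K) + (r + sigma^2/2)*T) / (sigma*sqrt(T)) = 0.42332313
d2 = d1 - sigma*sqrt(T) = -0.09106972
exp(-rT) = 0.97628571
N(d1) = 0.66397024; N(d2) = 0.46371860
C = S_0' * N(d1) - K * exp(-rT) * N(d2) = 0.97831143 * 0.66397024 - 0.9200 * 0.97628571 * 0.46371860 = 0.2331


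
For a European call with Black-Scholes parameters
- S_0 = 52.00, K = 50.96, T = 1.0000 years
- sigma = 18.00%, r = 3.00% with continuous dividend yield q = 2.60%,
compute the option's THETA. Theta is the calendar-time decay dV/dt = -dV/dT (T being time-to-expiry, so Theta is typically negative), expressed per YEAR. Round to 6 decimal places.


Answer: Theta = -1.766366

Derivation:
d1 = 0.2244594851; d2 = 0.0444594851
phi(d1) = 0.3890180391; exp(-qT) = 0.9743350896; exp(-rT) = 0.9704455335
Theta = -S*exp(-qT)*phi(d1)*sigma/(2*sqrt(T)) - r*K*exp(-rT)*N(d2) + q*S*exp(-qT)*N(d1)
N(d1) = 0.5888001056; N(d2) = 0.5177309269; sqrt(T) = 1.0000000000
Term 1 = -52.0000 * 0.9743350896 * 0.3890180391 * 0.1800 / (2 * 1.0000000000) = -1.7738787736
Term 2 = -0.0300 * 50.9600 * 0.9704455335 * 0.5177309269 = -0.7681144727
Term 3 = 0.0260 * 52.0000 * 0.9743350896 * 0.5888001056 = 0.7756269921
Theta = -1.7738787736 + (-0.7681144727) + (0.7756269921) = -1.766366


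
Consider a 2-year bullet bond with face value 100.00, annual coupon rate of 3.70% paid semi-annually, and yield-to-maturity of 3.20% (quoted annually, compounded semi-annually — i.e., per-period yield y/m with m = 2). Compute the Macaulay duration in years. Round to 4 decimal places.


Answer: Macaulay duration = 1.9465 years

Derivation:
Coupon per period c = face * coupon_rate / m = 1.850000
Periods per year m = 2; per-period yield y/m = 0.016000
Number of cashflows N = 4
Cashflows (t years, CF_t, discount factor 1/(1+y/m)^(m*t), PV):
  t = 0.5000: CF_t = 1.850000, DF = 0.984252, PV = 1.820866
  t = 1.0000: CF_t = 1.850000, DF = 0.968752, PV = 1.792191
  t = 1.5000: CF_t = 1.850000, DF = 0.953496, PV = 1.763968
  t = 2.0000: CF_t = 101.850000, DF = 0.938480, PV = 95.584220
Price P = sum_t PV_t = 100.961245
Macaulay numerator sum_t t * PV_t:
  t * PV_t at t = 0.5000: 0.910433
  t * PV_t at t = 1.0000: 1.792191
  t * PV_t at t = 1.5000: 2.645951
  t * PV_t at t = 2.0000: 191.168440
Macaulay duration D = (sum_t t * PV_t) / P = 196.517016 / 100.961245 = 1.946460


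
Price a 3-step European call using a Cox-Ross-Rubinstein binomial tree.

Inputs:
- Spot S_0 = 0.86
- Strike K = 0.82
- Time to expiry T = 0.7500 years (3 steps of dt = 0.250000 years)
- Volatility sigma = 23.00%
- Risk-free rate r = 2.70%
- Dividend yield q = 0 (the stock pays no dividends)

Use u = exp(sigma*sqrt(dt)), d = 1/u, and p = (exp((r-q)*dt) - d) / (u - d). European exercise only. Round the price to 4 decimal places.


Answer: Price = V(0,0) = 0.1018

Derivation:
dt = T/N = 0.250000
u = exp(sigma*sqrt(dt)) = 1.121873; d = 1/u = 0.891366
p = (exp((r-q)*dt) - d) / (u - d) = 0.500664
Discount per step: exp(-r*dt) = 0.993273
Stock lattice S(k, i) with i counting down-moves:
  k=0: S(0,0) = 0.8600
  k=1: S(1,0) = 0.9648; S(1,1) = 0.7666
  k=2: S(2,0) = 1.0824; S(2,1) = 0.8600; S(2,2) = 0.6833
  k=3: S(3,0) = 1.2143; S(3,1) = 0.9648; S(3,2) = 0.7666; S(3,3) = 0.6091
Terminal payoffs V(N, i) = max(S_T - K, 0):
  V(3,0) = 0.394311; V(3,1) = 0.144811; V(3,2) = 0.000000; V(3,3) = 0.000000
Backward induction: V(k, i) = exp(-r*dt) * [p * V(k+1, i) + (1-p) * V(k+1, i+1)].
  V(2,0) = exp(-r*dt) * [p*0.394311 + (1-p)*0.144811] = 0.267912
  V(2,1) = exp(-r*dt) * [p*0.144811 + (1-p)*0.000000] = 0.072014
  V(2,2) = exp(-r*dt) * [p*0.000000 + (1-p)*0.000000] = 0.000000
  V(1,0) = exp(-r*dt) * [p*0.267912 + (1-p)*0.072014] = 0.168949
  V(1,1) = exp(-r*dt) * [p*0.072014 + (1-p)*0.000000] = 0.035812
  V(0,0) = exp(-r*dt) * [p*0.168949 + (1-p)*0.035812] = 0.101780


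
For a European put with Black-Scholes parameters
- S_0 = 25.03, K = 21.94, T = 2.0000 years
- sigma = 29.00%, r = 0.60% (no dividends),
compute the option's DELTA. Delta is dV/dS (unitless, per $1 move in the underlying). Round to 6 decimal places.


d1 = 0.5555997673; d2 = 0.1454778342
phi(d1) = 0.3418838963; exp(-qT) = 1.0000000000; exp(-rT) = 0.9880717129
N(-d1) = 0.2892422453
Delta = -exp(-qT) * N(-d1) = -1.0000000000 * 0.2892422453 = -0.289242

Answer: Delta = -0.289242


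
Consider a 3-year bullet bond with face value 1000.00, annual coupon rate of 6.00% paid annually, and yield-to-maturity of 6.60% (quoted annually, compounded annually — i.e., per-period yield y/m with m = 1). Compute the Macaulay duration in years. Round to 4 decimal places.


Coupon per period c = face * coupon_rate / m = 60.000000
Periods per year m = 1; per-period yield y/m = 0.066000
Number of cashflows N = 3
Cashflows (t years, CF_t, discount factor 1/(1+y/m)^(m*t), PV):
  t = 1.0000: CF_t = 60.000000, DF = 0.938086, PV = 56.285178
  t = 2.0000: CF_t = 60.000000, DF = 0.880006, PV = 52.800355
  t = 3.0000: CF_t = 1060.000000, DF = 0.825521, PV = 875.052785
Price P = sum_t PV_t = 984.138318
Macaulay numerator sum_t t * PV_t:
  t * PV_t at t = 1.0000: 56.285178
  t * PV_t at t = 2.0000: 105.600710
  t * PV_t at t = 3.0000: 2625.158354
Macaulay duration D = (sum_t t * PV_t) / P = 2787.044242 / 984.138318 = 2.831964

Answer: Macaulay duration = 2.8320 years


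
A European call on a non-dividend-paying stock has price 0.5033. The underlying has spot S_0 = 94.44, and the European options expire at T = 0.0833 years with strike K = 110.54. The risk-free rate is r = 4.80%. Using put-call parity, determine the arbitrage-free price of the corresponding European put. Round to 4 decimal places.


Put-call parity: C - P = S_0 * exp(-qT) - K * exp(-rT).
S_0 * exp(-qT) = 94.4400 * 1.00000000 = 94.44000000
K * exp(-rT) = 110.5400 * 0.99600958 = 110.09889930
P = C - S*exp(-qT) + K*exp(-rT)
P = 0.5033 - 94.44000000 + 110.09889930 = 16.1622

Answer: Put price = 16.1622


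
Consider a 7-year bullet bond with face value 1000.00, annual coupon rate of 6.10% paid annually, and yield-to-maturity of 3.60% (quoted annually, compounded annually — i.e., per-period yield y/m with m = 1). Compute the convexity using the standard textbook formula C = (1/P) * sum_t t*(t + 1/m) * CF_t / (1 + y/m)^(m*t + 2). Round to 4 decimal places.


Answer: Convexity = 42.1810

Derivation:
Coupon per period c = face * coupon_rate / m = 61.000000
Periods per year m = 1; per-period yield y/m = 0.036000
Number of cashflows N = 7
Cashflows (t years, CF_t, discount factor 1/(1+y/m)^(m*t), PV):
  t = 1.0000: CF_t = 61.000000, DF = 0.965251, PV = 58.880309
  t = 2.0000: CF_t = 61.000000, DF = 0.931709, PV = 56.834275
  t = 3.0000: CF_t = 61.000000, DF = 0.899333, PV = 54.859339
  t = 4.0000: CF_t = 61.000000, DF = 0.868082, PV = 52.953030
  t = 5.0000: CF_t = 61.000000, DF = 0.837917, PV = 51.112963
  t = 6.0000: CF_t = 61.000000, DF = 0.808801, PV = 49.336837
  t = 7.0000: CF_t = 1061.000000, DF = 0.780696, PV = 828.317994
Price P = sum_t PV_t = 1152.294747
Convexity numerator sum_t t*(t + 1/m) * CF_t / (1+y/m)^(m*t + 2):
  t = 1.0000: term = 109.718678
  t = 2.0000: term = 317.718178
  t = 3.0000: term = 613.355557
  t = 4.0000: term = 986.736738
  t = 5.0000: term = 1428.672884
  t = 6.0000: term = 1930.639032
  t = 7.0000: term = 43218.094245
Convexity = (1/P) * sum = 48604.935312 / 1152.294747 = 42.180992


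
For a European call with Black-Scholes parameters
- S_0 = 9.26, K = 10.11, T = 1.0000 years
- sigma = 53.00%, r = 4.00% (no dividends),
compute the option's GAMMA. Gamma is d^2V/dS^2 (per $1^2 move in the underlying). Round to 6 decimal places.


d1 = 0.1747717276; d2 = -0.3552282724
phi(d1) = 0.3928956942; exp(-qT) = 1.0000000000; exp(-rT) = 0.9607894392
Gamma = exp(-qT) * phi(d1) / (S * sigma * sqrt(T)) = 1.0000000000 * 0.3928956942 / (9.2600 * 0.5300 * 1.0000000000) = 0.080055

Answer: Gamma = 0.080055


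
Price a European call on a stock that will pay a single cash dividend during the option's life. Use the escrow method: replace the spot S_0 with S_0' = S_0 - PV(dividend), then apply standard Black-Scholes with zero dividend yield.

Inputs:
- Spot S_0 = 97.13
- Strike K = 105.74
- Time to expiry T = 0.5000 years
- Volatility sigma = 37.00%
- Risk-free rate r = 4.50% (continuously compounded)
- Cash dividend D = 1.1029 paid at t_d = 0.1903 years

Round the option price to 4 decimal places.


Answer: Price = 7.1095

Derivation:
PV(D) = D * exp(-r * t_d) = 1.1029 * 0.99147306 = 1.09349564
S_0' = S_0 - PV(D) = 97.1300 - 1.09349564 = 96.03650436
d1 = (ln(S_0'/K) + (r + sigma^2/2)*T) / (sigma*sqrt(T)) = -0.15109105
d2 = d1 - sigma*sqrt(T) = -0.41272056
exp(-rT) = 0.97775124
N(d1) = 0.43995195; N(d2) = 0.33990568
C = S_0' * N(d1) - K * exp(-rT) * N(d2) = 96.03650436 * 0.43995195 - 105.7400 * 0.97775124 * 0.33990568 = 7.1095


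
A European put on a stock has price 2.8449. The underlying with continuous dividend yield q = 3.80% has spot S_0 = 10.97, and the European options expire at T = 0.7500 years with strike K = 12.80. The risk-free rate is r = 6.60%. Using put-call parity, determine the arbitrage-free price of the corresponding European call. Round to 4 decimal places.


Put-call parity: C - P = S_0 * exp(-qT) - K * exp(-rT).
S_0 * exp(-qT) = 10.9700 * 0.97190229 = 10.66176817
K * exp(-rT) = 12.8000 * 0.95170516 = 12.18182602
C = P + S*exp(-qT) - K*exp(-rT)
C = 2.8449 + 10.66176817 - 12.18182602 = 1.3248

Answer: Call price = 1.3248


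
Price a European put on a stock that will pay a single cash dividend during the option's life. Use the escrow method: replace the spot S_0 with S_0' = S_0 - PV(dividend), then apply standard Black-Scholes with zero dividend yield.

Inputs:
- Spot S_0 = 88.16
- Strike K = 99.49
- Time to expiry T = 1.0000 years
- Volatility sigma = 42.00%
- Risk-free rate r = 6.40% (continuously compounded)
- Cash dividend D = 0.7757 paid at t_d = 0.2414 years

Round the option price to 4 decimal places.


PV(D) = D * exp(-r * t_d) = 0.7757 * 0.98466913 = 0.76380785
S_0' = S_0 - PV(D) = 88.1600 - 0.76380785 = 87.39619215
d1 = (ln(S_0'/K) + (r + sigma^2/2)*T) / (sigma*sqrt(T)) = 0.05379661
d2 = d1 - sigma*sqrt(T) = -0.36620339
exp(-rT) = 0.93800500
N(-d1) = 0.47854860; N(-d2) = 0.64289334
P = K * exp(-rT) * N(-d2) - S_0' * N(-d1) = 99.4900 * 0.93800500 * 0.64289334 - 87.39619215 * 0.47854860 = 18.1728

Answer: Price = 18.1728


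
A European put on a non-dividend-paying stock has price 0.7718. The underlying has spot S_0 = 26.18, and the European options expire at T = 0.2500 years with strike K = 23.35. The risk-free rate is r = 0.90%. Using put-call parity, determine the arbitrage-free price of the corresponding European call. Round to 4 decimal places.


Put-call parity: C - P = S_0 * exp(-qT) - K * exp(-rT).
S_0 * exp(-qT) = 26.1800 * 1.00000000 = 26.18000000
K * exp(-rT) = 23.3500 * 0.99775253 = 23.29752156
C = P + S*exp(-qT) - K*exp(-rT)
C = 0.7718 + 26.18000000 - 23.29752156 = 3.6543

Answer: Call price = 3.6543


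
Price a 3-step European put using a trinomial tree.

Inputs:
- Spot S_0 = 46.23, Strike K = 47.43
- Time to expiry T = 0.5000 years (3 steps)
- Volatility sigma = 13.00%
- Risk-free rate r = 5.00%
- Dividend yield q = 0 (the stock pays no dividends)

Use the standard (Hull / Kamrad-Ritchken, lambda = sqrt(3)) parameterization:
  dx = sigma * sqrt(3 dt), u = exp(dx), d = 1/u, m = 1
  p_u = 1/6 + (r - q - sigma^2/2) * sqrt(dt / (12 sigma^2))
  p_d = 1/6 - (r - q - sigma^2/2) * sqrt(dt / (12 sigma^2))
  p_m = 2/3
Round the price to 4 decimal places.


dt = T/N = 0.166667; dx = sigma*sqrt(3*dt) = 0.091924
u = exp(dx) = 1.096281; d = 1/u = 0.912175
p_u = 0.204334, p_m = 0.666667, p_d = 0.129000
Discount per step: exp(-r*dt) = 0.991701
Stock lattice S(k, j) with j the centered position index:
  k=0: S(0,+0) = 46.2300
  k=1: S(1,-1) = 42.1698; S(1,+0) = 46.2300; S(1,+1) = 50.6811
  k=2: S(2,-2) = 38.4662; S(2,-1) = 42.1698; S(2,+0) = 46.2300; S(2,+1) = 50.6811; S(2,+2) = 55.5607
  k=3: S(3,-3) = 35.0879; S(3,-2) = 38.4662; S(3,-1) = 42.1698; S(3,+0) = 46.2300; S(3,+1) = 50.6811; S(3,+2) = 55.5607; S(3,+3) = 60.9102
Terminal payoffs V(N, j) = max(K - S_T, 0):
  V(3,-3) = 12.342067; V(3,-2) = 8.963752; V(3,-1) = 5.260169; V(3,+0) = 1.200000; V(3,+1) = 0.000000; V(3,+2) = 0.000000; V(3,+3) = 0.000000
Backward induction: V(k, j) = exp(-r*dt) * [p_u * V(k+1, j+1) + p_m * V(k+1, j) + p_d * V(k+1, j-1)]
  V(2,-2) = exp(-r*dt) * [p_u*5.260169 + p_m*8.963752 + p_d*12.342067] = 8.571063
  V(2,-1) = exp(-r*dt) * [p_u*1.200000 + p_m*5.260169 + p_d*8.963752] = 4.867568
  V(2,+0) = exp(-r*dt) * [p_u*0.000000 + p_m*1.200000 + p_d*5.260169] = 1.466290
  V(2,+1) = exp(-r*dt) * [p_u*0.000000 + p_m*0.000000 + p_d*1.200000] = 0.153515
  V(2,+2) = exp(-r*dt) * [p_u*0.000000 + p_m*0.000000 + p_d*0.000000] = 0.000000
  V(1,-1) = exp(-r*dt) * [p_u*1.466290 + p_m*4.867568 + p_d*8.571063] = 4.611730
  V(1,+0) = exp(-r*dt) * [p_u*0.153515 + p_m*1.466290 + p_d*4.867568] = 1.623226
  V(1,+1) = exp(-r*dt) * [p_u*0.000000 + p_m*0.153515 + p_d*1.466290] = 0.289075
  V(0,+0) = exp(-r*dt) * [p_u*0.289075 + p_m*1.623226 + p_d*4.611730] = 1.721722

Answer: Price = V(0,0) = 1.7217
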